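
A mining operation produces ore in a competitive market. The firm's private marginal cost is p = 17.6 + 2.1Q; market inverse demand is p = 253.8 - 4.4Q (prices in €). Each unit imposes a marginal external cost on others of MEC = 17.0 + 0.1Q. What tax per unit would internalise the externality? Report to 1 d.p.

tax = €20.3 per unit

Social marginal cost = private MC + MEC = 34.6 + 2.2Q.
Set SMC = demand: 34.6 + 2.2Q = 253.8 - 4.4Q → Q* = 33.2121.
The Pigouvian tax equals MEC at Q*: 17.0 + 0.1×33.2121 = 20.3212.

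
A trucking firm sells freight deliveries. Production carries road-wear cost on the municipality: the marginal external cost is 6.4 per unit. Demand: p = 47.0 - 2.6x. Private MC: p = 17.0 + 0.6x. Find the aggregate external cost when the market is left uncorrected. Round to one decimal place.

Market equilibrium (private): 17.0 + 0.6x = 47.0 - 2.6x → x_m = 9.3750.
Total external cost = MEC × x_m = 6.4 × 9.3750 = 60.0000.

60.0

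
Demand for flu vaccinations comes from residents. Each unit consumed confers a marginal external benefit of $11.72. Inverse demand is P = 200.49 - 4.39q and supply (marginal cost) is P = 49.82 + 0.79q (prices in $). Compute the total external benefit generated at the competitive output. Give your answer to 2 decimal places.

$340.90

Market equilibrium (private): 49.82 + 0.79q = 200.49 - 4.39q → q_m = 29.0869.
Total external benefit = MEB × q_m = 11.72 × 29.0869 = 340.8985.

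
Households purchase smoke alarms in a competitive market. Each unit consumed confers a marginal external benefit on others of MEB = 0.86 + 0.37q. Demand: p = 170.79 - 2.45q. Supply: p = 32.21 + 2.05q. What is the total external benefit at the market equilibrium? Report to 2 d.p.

201.93

Market equilibrium (private): 32.21 + 2.05q = 170.79 - 2.45q → q_m = 30.7956.
Total external benefit = ∫₀^{q_m} (0.86 + 0.37q) dq = 0.86×30.7956 + ½×0.37×30.7956² = 201.9325.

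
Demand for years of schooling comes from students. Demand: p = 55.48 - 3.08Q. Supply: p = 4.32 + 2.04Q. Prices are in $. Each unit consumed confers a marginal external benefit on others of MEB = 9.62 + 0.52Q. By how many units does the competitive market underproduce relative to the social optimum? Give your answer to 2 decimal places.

Market equilibrium (private): 4.32 + 2.04Q = 55.48 - 3.08Q → Q_m = 9.9922.
Social marginal benefit = demand + MEB = 65.10 - 2.56Q.
Set SMB = MC: 65.10 - 2.56Q = 4.32 + 2.04Q → Q* = 13.2130.
Gap = |9.9922 − 13.2130| = 3.2208.

3.22 units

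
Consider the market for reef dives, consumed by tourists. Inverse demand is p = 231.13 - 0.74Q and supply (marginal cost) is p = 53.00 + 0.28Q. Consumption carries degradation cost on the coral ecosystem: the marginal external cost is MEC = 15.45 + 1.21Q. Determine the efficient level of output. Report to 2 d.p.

Social marginal benefit = demand − MEC = 215.68 - 1.95Q.
Set SMB = MC: 215.68 - 1.95Q = 53.00 + 0.28Q → Q* = 72.9507.

Q* = 72.95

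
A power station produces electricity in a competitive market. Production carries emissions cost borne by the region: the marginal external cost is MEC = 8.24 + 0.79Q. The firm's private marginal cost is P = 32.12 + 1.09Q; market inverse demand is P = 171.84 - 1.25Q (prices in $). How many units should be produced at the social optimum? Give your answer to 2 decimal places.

Q* = 42.01

Social marginal cost = private MC + MEC = 40.36 + 1.88Q.
Set SMC = demand: 40.36 + 1.88Q = 171.84 - 1.25Q → Q* = 42.0064.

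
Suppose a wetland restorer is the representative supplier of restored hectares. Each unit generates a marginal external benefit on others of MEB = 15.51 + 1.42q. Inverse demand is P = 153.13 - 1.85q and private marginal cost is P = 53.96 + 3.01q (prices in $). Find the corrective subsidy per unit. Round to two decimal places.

Social marginal cost = private MC − MEB = 38.45 + 1.59q.
Set SMC = demand: 38.45 + 1.59q = 153.13 - 1.85q → q* = 33.3372.
The Pigouvian subsidy equals MEB at q*: 15.51 + 1.42×33.3372 = 62.8488.

subsidy = $62.85 per unit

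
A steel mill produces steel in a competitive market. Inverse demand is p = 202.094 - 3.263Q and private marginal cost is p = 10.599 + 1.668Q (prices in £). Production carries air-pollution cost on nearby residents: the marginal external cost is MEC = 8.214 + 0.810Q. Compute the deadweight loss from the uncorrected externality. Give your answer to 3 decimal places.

Market equilibrium (private): 10.599 + 1.668Q = 202.094 - 3.263Q → Q_m = 38.8349.
Social marginal cost = private MC + MEC = 18.813 + 2.478Q.
Set SMC = demand: 18.813 + 2.478Q = 202.094 - 3.263Q → Q* = 31.9249.
Between Q* and Q_m the wedge SMC − demand runs linearly from 0 to MEC(Q_m), so the loss is a triangle.
DWL = ½ × 6.9100 × 39.6703 = 137.0609.

DWL = £137.061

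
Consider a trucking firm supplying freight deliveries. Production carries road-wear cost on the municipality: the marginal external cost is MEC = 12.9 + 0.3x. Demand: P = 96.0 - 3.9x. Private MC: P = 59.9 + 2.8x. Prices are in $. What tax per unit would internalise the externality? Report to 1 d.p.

Social marginal cost = private MC + MEC = 72.8 + 3.1x.
Set SMC = demand: 72.8 + 3.1x = 96.0 - 3.9x → x* = 3.3143.
The Pigouvian tax equals MEC at x*: 12.9 + 0.3×3.3143 = 13.8943.

tax = $13.9 per unit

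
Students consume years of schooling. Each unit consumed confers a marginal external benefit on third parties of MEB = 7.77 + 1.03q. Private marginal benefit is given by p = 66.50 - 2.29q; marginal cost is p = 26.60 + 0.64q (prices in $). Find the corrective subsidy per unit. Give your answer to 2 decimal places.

subsidy = $33.61 per unit

Social marginal benefit = demand + MEB = 74.27 - 1.26q.
Set SMB = MC: 74.27 - 1.26q = 26.60 + 0.64q → q* = 25.0895.
The Pigouvian subsidy equals MEB at q*: 7.77 + 1.03×25.0895 = 33.6122.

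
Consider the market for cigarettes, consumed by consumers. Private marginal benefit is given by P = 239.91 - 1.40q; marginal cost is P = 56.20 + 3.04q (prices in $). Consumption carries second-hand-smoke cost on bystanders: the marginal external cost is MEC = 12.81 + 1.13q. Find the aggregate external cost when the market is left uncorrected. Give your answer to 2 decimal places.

$1497.30

Market equilibrium (private): 56.20 + 3.04q = 239.91 - 1.40q → q_m = 41.3761.
Total external cost = ∫₀^{q_m} (12.81 + 1.13q) dq = 12.81×41.3761 + ½×1.13×41.3761² = 1497.2975.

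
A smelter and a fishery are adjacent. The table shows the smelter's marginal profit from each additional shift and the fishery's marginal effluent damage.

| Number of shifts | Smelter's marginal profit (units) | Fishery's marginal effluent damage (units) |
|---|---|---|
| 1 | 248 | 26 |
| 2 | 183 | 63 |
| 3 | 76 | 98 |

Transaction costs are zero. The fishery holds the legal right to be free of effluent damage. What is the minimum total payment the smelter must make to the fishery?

89

Efficient level: marginal profit ≥ marginal effluent damage through level 2, so k* = 2.
With the fishery holding the right, the smelter must at least compensate total damage at k*: 26 + 63 = 89.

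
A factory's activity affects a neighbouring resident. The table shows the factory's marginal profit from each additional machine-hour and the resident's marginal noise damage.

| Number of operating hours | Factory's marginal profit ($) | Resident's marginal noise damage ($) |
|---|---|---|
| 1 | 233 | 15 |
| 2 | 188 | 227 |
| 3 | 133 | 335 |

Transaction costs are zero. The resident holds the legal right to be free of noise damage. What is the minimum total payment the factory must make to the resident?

Efficient level: marginal profit ≥ marginal noise damage through level 1, so k* = 1.
With the resident holding the right, the factory must at least compensate total damage at k*: 15 = 15.

$15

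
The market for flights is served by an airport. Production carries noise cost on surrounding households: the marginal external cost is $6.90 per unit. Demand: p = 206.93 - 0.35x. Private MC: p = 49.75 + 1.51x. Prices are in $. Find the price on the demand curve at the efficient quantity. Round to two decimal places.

Social marginal cost = private MC + MEC = 56.65 + 1.51x.
Set SMC = demand: 56.65 + 1.51x = 206.93 - 0.35x → x* = 80.7957.
Consumer price on the demand curve at x*: 206.93 − 0.35×80.7957 = 178.6515.

P = $178.65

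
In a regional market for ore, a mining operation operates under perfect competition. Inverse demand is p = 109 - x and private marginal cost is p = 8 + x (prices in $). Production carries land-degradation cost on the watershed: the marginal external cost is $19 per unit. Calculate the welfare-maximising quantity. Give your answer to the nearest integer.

Social marginal cost = private MC + MEC = 27 + x.
Set SMC = demand: 27 + x = 109 - x → x* = 41.0000.

x* = 41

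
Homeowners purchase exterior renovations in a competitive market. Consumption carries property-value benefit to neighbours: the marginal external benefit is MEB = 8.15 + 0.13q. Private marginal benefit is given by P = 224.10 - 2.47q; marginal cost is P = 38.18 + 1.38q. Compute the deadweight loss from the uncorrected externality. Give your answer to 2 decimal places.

DWL = 27.98

Market equilibrium (private): 38.18 + 1.38q = 224.10 - 2.47q → q_m = 48.2909.
Social marginal benefit = demand + MEB = 232.25 - 2.34q.
Set SMB = MC: 232.25 - 2.34q = 38.18 + 1.38q → q* = 52.1694.
The loss is the area between SMB and MC from q* to q_m; with linear curves that's a triangle of height MEB(q_m).
DWL = ½ × 3.8785 × 14.4278 = 27.9791.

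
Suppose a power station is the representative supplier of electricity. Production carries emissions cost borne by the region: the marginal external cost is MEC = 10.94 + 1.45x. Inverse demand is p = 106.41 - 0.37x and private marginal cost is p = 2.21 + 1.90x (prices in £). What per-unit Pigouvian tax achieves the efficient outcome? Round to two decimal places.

Social marginal cost = private MC + MEC = 13.15 + 3.35x.
Set SMC = demand: 13.15 + 3.35x = 106.41 - 0.37x → x* = 25.0699.
The Pigouvian tax equals MEC at x*: 10.94 + 1.45×25.0699 = 47.2914.

tax = £47.29 per unit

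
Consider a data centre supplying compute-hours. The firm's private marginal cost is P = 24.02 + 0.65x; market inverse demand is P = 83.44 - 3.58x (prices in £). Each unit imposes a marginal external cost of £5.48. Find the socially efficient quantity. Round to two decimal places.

x* = 12.75

Social marginal cost = private MC + MEC = 29.50 + 0.65x.
Set SMC = demand: 29.50 + 0.65x = 83.44 - 3.58x → x* = 12.7518.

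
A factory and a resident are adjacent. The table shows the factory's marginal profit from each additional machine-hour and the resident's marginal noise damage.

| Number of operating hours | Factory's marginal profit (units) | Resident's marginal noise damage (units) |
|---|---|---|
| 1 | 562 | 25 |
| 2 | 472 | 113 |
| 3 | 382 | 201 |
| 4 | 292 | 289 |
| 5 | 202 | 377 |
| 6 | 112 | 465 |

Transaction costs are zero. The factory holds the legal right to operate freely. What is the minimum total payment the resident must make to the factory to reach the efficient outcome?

314

Left alone the factory would choose level 6 (marginal profit stays positive).
Efficient level: k* = 4 (marginal profit ≥ marginal noise damage through 4).
The resident must at least cover the factory's forgone profit from cutting 6→4: 202 + 112 = 314.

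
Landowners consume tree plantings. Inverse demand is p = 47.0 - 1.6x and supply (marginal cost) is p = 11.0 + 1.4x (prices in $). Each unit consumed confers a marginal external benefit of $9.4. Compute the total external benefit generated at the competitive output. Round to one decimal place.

$112.8

Market equilibrium (private): 11.0 + 1.4x = 47.0 - 1.6x → x_m = 12.0000.
Total external benefit = MEB × x_m = 9.4 × 12.0000 = 112.8000.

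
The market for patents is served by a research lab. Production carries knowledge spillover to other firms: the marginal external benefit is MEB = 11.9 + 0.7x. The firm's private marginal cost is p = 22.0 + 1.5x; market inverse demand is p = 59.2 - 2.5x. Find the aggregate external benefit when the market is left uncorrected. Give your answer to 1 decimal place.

140.9

Market equilibrium (private): 22.0 + 1.5x = 59.2 - 2.5x → x_m = 9.3000.
Total external benefit = ∫₀^{x_m} (11.9 + 0.7x) dx = 11.9×9.3000 + ½×0.7×9.3000² = 140.9415.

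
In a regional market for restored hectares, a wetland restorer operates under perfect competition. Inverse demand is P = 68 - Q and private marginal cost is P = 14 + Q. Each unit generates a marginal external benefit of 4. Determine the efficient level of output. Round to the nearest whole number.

Q* = 29

Social marginal cost = private MC − MEB = 10 + Q.
Set SMC = demand: 10 + Q = 68 - Q → Q* = 29.0000.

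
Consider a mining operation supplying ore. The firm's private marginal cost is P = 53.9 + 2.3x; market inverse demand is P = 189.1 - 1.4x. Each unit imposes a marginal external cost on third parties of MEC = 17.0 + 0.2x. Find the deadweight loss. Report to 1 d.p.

Market equilibrium (private): 53.9 + 2.3x = 189.1 - 1.4x → x_m = 36.5405.
Social marginal cost = private MC + MEC = 70.9 + 2.5x.
Set SMC = demand: 70.9 + 2.5x = 189.1 - 1.4x → x* = 30.3077.
Between x* and x_m the wedge SMC − demand runs linearly from 0 to MEC(x_m), so the loss is a triangle.
DWL = ½ × 6.2328 × 24.3081 = 75.7538.

DWL = 75.8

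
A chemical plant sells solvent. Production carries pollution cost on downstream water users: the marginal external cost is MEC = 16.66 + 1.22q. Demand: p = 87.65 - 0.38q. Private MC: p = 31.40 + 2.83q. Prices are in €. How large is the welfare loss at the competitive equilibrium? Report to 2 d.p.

DWL = €163.31

Market equilibrium (private): 31.40 + 2.83q = 87.65 - 0.38q → q_m = 17.5234.
Social marginal cost = private MC + MEC = 48.06 + 4.05q.
Set SMC = demand: 48.06 + 4.05q = 87.65 - 0.38q → q* = 8.9368.
The welfare-loss triangle has base |q_m − q*| and height MEC(q_m) (the vertical gap between SMC and demand is zero at q* and MEC at q_m).
DWL = ½ × 8.5866 × 38.0385 = 163.3107.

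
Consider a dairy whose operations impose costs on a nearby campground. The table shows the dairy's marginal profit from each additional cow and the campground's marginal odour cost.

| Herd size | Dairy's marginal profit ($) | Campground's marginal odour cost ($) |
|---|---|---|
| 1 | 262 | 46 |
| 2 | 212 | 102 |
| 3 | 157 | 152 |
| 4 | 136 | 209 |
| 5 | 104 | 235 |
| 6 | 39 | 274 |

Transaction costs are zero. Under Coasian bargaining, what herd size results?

Bargaining reaches the level where marginal profit last exceeds marginal odour cost.
That holds through level 3 (157 ≥ 152) but not at 4 (136 < 209).

3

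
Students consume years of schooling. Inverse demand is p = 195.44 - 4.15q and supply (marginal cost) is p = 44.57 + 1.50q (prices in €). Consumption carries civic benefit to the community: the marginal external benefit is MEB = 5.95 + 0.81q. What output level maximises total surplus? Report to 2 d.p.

q* = 32.40

Social marginal benefit = demand + MEB = 201.39 - 3.34q.
Set SMB = MC: 201.39 - 3.34q = 44.57 + 1.50q → q* = 32.4008.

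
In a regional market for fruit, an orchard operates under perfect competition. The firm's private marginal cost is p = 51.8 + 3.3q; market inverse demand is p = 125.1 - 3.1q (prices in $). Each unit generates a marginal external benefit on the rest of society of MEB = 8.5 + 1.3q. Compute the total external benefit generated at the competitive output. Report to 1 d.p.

$182.6

Market equilibrium (private): 51.8 + 3.3q = 125.1 - 3.1q → q_m = 11.4531.
Total external benefit = ∫₀^{q_m} (8.5 + 1.3q) dq = 8.5×11.4531 + ½×1.3×11.4531² = 182.6141.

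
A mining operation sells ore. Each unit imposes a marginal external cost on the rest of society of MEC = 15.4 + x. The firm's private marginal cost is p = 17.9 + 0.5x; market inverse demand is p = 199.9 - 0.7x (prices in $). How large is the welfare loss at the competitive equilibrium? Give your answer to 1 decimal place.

Market equilibrium (private): 17.9 + 0.5x = 199.9 - 0.7x → x_m = 151.6667.
Social marginal cost = private MC + MEC = 33.3 + 1.5x.
Set SMC = demand: 33.3 + 1.5x = 199.9 - 0.7x → x* = 75.7273.
The welfare-loss triangle has base |x_m − x*| and height MEC(x_m) (the vertical gap between SMC and demand is zero at x* and MEC at x_m).
DWL = ½ × 75.9394 × 167.0667 = 6343.4725.

DWL = $6343.5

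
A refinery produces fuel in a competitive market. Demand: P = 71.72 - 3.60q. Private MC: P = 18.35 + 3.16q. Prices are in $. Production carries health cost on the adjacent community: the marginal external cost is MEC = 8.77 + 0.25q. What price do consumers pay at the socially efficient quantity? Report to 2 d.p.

P = $48.82

Social marginal cost = private MC + MEC = 27.12 + 3.41q.
Set SMC = demand: 27.12 + 3.41q = 71.72 - 3.60q → q* = 6.3623.
Consumer price on the demand curve at q*: 71.72 − 3.60×6.3623 = 48.8157.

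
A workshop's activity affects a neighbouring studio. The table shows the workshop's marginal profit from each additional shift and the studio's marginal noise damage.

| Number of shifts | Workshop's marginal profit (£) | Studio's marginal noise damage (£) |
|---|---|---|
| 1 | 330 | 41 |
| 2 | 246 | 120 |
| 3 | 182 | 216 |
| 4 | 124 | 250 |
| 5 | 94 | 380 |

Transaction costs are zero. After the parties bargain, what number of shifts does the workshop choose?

2

Bargaining reaches the level where marginal profit last exceeds marginal noise damage.
That holds through level 2 (246 ≥ 120) but not at 3 (182 < 216).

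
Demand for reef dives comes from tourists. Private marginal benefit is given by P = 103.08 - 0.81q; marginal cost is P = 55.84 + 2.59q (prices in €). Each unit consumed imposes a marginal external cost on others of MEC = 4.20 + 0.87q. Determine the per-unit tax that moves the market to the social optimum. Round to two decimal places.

Social marginal benefit = demand − MEC = 98.88 - 1.68q.
Set SMB = MC: 98.88 - 1.68q = 55.84 + 2.59q → q* = 10.0796.
The Pigouvian tax equals MEC at q*: 4.20 + 0.87×10.0796 = 12.9693.

tax = €12.97 per unit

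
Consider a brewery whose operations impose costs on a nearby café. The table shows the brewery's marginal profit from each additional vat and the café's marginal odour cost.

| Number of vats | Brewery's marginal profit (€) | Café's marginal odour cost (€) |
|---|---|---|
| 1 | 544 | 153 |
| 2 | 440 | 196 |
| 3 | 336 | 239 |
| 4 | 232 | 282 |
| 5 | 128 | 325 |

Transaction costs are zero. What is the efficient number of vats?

3

Bargaining reaches the level where marginal profit last exceeds marginal odour cost.
That holds through level 3 (336 ≥ 239) but not at 4 (232 < 282).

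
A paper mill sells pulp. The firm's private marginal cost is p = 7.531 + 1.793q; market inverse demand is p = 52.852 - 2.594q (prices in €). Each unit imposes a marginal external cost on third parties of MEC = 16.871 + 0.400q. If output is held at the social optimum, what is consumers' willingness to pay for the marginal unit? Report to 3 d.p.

Social marginal cost = private MC + MEC = 24.402 + 2.193q.
Set SMC = demand: 24.402 + 2.193q = 52.852 - 2.594q → q* = 5.9432.
Consumer price on the demand curve at q*: 52.852 − 2.594×5.9432 = 37.4353.

P = €37.435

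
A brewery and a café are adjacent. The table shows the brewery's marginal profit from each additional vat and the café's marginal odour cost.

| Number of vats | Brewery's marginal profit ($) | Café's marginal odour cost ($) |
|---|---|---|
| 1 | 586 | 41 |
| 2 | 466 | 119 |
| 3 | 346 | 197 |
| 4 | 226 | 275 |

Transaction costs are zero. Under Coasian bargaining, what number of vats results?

Bargaining reaches the level where marginal profit last exceeds marginal odour cost.
That holds through level 3 (346 ≥ 197) but not at 4 (226 < 275).

3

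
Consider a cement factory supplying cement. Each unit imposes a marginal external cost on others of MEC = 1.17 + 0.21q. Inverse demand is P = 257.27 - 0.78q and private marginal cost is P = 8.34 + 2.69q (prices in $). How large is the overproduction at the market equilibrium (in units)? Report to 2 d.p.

4.41 units

Market equilibrium (private): 8.34 + 2.69q = 257.27 - 0.78q → q_m = 71.7378.
Social marginal cost = private MC + MEC = 9.51 + 2.90q.
Set SMC = demand: 9.51 + 2.90q = 257.27 - 0.78q → q* = 67.3261.
Gap = |71.7378 − 67.3261| = 4.4117.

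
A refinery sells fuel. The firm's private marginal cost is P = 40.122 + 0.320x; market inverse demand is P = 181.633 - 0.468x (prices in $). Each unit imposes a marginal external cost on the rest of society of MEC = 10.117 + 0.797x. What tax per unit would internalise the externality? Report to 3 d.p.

Social marginal cost = private MC + MEC = 50.239 + 1.117x.
Set SMC = demand: 50.239 + 1.117x = 181.633 - 0.468x → x* = 82.8984.
The Pigouvian tax equals MEC at x*: 10.117 + 0.797×82.8984 = 76.1870.

tax = $76.187 per unit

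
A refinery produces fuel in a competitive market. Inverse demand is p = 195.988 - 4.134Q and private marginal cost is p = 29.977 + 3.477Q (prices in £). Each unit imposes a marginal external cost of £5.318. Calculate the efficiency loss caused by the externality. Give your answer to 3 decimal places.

Market equilibrium (private): 29.977 + 3.477Q = 195.988 - 4.134Q → Q_m = 21.8120.
Social marginal cost = private MC + MEC = 35.295 + 3.477Q.
Set SMC = demand: 35.295 + 3.477Q = 195.988 - 4.134Q → Q* = 21.1133.
Between Q* and Q_m the wedge SMC − demand runs linearly from 0 to MEC(Q_m), so the loss is a triangle.
DWL = ½ × 0.6987 × 5.3180 = 1.8578.

DWL = £1.858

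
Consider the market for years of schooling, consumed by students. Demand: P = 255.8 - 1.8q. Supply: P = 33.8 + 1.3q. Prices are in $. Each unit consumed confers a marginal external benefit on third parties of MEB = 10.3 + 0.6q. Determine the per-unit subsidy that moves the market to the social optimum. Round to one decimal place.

Social marginal benefit = demand + MEB = 266.1 - 1.2q.
Set SMB = MC: 266.1 - 1.2q = 33.8 + 1.3q → q* = 92.9200.
The Pigouvian subsidy equals MEB at q*: 10.3 + 0.6×92.9200 = 66.0520.

subsidy = $66.1 per unit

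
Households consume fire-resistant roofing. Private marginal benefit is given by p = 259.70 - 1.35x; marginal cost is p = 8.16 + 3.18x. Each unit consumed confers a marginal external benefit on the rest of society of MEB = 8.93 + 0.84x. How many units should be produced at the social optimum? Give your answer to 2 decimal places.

Social marginal benefit = demand + MEB = 268.63 - 0.51x.
Set SMB = MC: 268.63 - 0.51x = 8.16 + 3.18x → x* = 70.5881.

x* = 70.59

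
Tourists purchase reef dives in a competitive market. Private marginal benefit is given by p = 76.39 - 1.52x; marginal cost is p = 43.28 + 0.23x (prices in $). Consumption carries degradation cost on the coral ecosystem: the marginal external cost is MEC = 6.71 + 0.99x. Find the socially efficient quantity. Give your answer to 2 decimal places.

Social marginal benefit = demand − MEC = 69.68 - 2.51x.
Set SMB = MC: 69.68 - 2.51x = 43.28 + 0.23x → x* = 9.6350.

x* = 9.64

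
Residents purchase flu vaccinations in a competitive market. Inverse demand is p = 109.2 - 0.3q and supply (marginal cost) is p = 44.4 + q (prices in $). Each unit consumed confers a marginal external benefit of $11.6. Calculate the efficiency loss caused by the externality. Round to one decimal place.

DWL = $51.8

Market equilibrium (private): 44.4 + q = 109.2 - 0.3q → q_m = 49.8462.
Social marginal benefit = demand + MEB = 120.8 - 0.3q.
Set SMB = MC: 120.8 - 0.3q = 44.4 + q → q* = 58.7692.
The loss is the area between SMB and MC from q* to q_m; with linear curves that's a triangle of height MEB(q_m).
DWL = ½ × 8.9230 × 11.6000 = 51.7534.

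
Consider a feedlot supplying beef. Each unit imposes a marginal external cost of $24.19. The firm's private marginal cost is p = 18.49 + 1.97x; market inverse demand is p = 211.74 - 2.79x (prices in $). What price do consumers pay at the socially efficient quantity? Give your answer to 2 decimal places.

Social marginal cost = private MC + MEC = 42.68 + 1.97x.
Set SMC = demand: 42.68 + 1.97x = 211.74 - 2.79x → x* = 35.5168.
Consumer price on the demand curve at x*: 211.74 − 2.79×35.5168 = 112.6481.

P = $112.65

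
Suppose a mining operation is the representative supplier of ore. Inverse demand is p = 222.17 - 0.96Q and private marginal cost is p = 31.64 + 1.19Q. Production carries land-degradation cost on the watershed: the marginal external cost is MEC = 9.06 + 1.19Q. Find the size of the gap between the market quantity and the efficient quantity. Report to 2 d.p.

34.29 units

Market equilibrium (private): 31.64 + 1.19Q = 222.17 - 0.96Q → Q_m = 88.6186.
Social marginal cost = private MC + MEC = 40.70 + 2.38Q.
Set SMC = demand: 40.70 + 2.38Q = 222.17 - 0.96Q → Q* = 54.3323.
Gap = |88.6186 − 54.3323| = 34.2863.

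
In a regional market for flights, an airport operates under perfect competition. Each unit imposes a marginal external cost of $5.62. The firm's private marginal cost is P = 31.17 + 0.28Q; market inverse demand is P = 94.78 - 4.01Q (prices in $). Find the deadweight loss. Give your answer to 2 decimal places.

Market equilibrium (private): 31.17 + 0.28Q = 94.78 - 4.01Q → Q_m = 14.8275.
Social marginal cost = private MC + MEC = 36.79 + 0.28Q.
Set SMC = demand: 36.79 + 0.28Q = 94.78 - 4.01Q → Q* = 13.5175.
The loss is the area between SMC and demand from Q* to Q_m; with linear curves that's a triangle of height MEC(Q_m).
DWL = ½ × 1.3100 × 5.6200 = 3.6811.

DWL = $3.68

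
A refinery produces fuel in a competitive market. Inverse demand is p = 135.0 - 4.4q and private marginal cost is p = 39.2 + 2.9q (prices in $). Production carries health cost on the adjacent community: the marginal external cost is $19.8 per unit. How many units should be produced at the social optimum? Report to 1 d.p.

q* = 10.4

Social marginal cost = private MC + MEC = 59.0 + 2.9q.
Set SMC = demand: 59.0 + 2.9q = 135.0 - 4.4q → q* = 10.4110.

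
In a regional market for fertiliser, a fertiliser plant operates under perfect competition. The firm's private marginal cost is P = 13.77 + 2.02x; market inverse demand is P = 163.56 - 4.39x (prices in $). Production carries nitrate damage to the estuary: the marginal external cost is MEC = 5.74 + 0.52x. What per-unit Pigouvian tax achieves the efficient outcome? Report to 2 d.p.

Social marginal cost = private MC + MEC = 19.51 + 2.54x.
Set SMC = demand: 19.51 + 2.54x = 163.56 - 4.39x → x* = 20.7864.
The Pigouvian tax equals MEC at x*: 5.74 + 0.52×20.7864 = 16.5489.

tax = $16.55 per unit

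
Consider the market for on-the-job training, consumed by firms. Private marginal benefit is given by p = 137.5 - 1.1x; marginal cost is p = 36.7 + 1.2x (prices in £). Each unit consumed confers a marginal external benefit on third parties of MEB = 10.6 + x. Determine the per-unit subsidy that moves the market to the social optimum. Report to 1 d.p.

Social marginal benefit = demand + MEB = 148.1 - 0.1x.
Set SMB = MC: 148.1 - 0.1x = 36.7 + 1.2x → x* = 85.6923.
The Pigouvian subsidy equals MEB at x*: 10.6 + 1.0×85.6923 = 96.2923.

subsidy = £96.3 per unit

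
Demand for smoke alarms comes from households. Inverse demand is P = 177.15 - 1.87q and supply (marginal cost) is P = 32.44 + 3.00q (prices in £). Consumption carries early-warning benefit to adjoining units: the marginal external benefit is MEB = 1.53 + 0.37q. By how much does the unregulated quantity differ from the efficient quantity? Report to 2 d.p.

2.78 units

Market equilibrium (private): 32.44 + 3.00q = 177.15 - 1.87q → q_m = 29.7146.
Social marginal benefit = demand + MEB = 178.68 - 1.50q.
Set SMB = MC: 178.68 - 1.50q = 32.44 + 3.00q → q* = 32.4978.
Gap = |29.7146 − 32.4978| = 2.7832.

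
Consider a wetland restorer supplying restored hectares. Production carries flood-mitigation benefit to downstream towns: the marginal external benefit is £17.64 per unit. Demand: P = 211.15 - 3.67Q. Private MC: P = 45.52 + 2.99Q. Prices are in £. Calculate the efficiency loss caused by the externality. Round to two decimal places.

DWL = £23.36

Market equilibrium (private): 45.52 + 2.99Q = 211.15 - 3.67Q → Q_m = 24.8694.
Social marginal cost = private MC − MEB = 27.88 + 2.99Q.
Set SMC = demand: 27.88 + 2.99Q = 211.15 - 3.67Q → Q* = 27.5180.
The welfare-loss triangle has base |Q_m − Q*| and height MEB(Q_m) (the vertical gap between SMC and demand is zero at Q* and MEB at Q_m).
DWL = ½ × 2.6486 × 17.6400 = 23.3607.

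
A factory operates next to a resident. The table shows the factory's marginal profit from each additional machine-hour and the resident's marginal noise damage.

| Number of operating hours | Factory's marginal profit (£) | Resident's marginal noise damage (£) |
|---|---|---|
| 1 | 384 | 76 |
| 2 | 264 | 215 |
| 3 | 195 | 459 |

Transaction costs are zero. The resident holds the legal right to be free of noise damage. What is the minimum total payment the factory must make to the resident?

Efficient level: marginal profit ≥ marginal noise damage through level 2, so k* = 2.
With the resident holding the right, the factory must at least compensate total damage at k*: 76 + 215 = 291.

£291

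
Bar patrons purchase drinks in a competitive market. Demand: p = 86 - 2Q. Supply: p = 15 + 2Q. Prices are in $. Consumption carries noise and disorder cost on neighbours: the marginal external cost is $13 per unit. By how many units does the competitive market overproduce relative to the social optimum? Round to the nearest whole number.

Market equilibrium (private): 15 + 2Q = 86 - 2Q → Q_m = 17.7500.
Social marginal benefit = demand − MEC = 73 - 2Q.
Set SMB = MC: 73 - 2Q = 15 + 2Q → Q* = 14.5000.
Gap = |17.7500 − 14.5000| = 3.2500.

3 units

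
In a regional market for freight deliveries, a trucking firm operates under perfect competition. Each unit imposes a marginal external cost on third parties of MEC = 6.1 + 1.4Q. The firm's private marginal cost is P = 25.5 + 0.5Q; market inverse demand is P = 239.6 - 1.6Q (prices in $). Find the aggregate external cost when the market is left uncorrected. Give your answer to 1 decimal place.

$7897.9

Market equilibrium (private): 25.5 + 0.5Q = 239.6 - 1.6Q → Q_m = 101.9524.
Total external cost = ∫₀^{Q_m} (6.1 + 1.4Q) dQ = 6.1×101.9524 + ½×1.4×101.9524² = 7897.9139.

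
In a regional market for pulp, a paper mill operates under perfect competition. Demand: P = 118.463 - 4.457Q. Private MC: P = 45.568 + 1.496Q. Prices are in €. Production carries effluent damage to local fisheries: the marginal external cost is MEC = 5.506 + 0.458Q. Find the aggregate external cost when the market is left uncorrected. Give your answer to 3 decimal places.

Market equilibrium (private): 45.568 + 1.496Q = 118.463 - 4.457Q → Q_m = 12.2451.
Total external cost = ∫₀^{Q_m} (5.506 + 0.458Q) dQ = 5.506×12.2451 + ½×0.458×12.2451² = 101.7583.

€101.758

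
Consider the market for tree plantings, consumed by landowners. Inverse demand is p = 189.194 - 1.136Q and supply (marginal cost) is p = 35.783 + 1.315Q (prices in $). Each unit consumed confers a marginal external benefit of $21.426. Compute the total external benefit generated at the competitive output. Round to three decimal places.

Market equilibrium (private): 35.783 + 1.315Q = 189.194 - 1.136Q → Q_m = 62.5912.
Total external benefit = MEB × Q_m = 21.426 × 62.5912 = 1341.0791.

$1341.079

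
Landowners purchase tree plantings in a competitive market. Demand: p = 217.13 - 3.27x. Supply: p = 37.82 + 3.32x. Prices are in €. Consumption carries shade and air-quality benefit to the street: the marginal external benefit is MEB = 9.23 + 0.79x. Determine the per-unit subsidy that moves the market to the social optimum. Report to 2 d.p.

subsidy = €34.91 per unit

Social marginal benefit = demand + MEB = 226.36 - 2.48x.
Set SMB = MC: 226.36 - 2.48x = 37.82 + 3.32x → x* = 32.5069.
The Pigouvian subsidy equals MEB at x*: 9.23 + 0.79×32.5069 = 34.9105.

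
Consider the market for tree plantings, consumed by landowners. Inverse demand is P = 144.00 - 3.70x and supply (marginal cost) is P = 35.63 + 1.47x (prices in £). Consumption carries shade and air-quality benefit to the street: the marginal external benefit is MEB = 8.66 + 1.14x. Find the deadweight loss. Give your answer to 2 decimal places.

DWL = £131.50

Market equilibrium (private): 35.63 + 1.47x = 144.00 - 3.70x → x_m = 20.9613.
Social marginal benefit = demand + MEB = 152.66 - 2.56x.
Set SMB = MC: 152.66 - 2.56x = 35.63 + 1.47x → x* = 29.0397.
Between x* and x_m the wedge SMB − MC runs linearly from 0 to MEB(x_m), so the loss is a triangle.
DWL = ½ × 8.0784 × 32.5559 = 131.4998.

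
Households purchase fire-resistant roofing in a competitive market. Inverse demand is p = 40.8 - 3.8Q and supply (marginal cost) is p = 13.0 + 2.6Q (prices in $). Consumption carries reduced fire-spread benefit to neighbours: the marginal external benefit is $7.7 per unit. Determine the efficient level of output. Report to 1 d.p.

Social marginal benefit = demand + MEB = 48.5 - 3.8Q.
Set SMB = MC: 48.5 - 3.8Q = 13.0 + 2.6Q → Q* = 5.5469.

Q* = 5.5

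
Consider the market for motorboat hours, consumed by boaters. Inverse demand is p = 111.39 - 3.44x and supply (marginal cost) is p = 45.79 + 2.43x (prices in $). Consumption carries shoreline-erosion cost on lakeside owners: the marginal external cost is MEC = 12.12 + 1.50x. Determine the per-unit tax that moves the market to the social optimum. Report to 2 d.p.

Social marginal benefit = demand − MEC = 99.27 - 4.94x.
Set SMB = MC: 99.27 - 4.94x = 45.79 + 2.43x → x* = 7.2564.
The Pigouvian tax equals MEC at x*: 12.12 + 1.50×7.2564 = 23.0046.

tax = $23.00 per unit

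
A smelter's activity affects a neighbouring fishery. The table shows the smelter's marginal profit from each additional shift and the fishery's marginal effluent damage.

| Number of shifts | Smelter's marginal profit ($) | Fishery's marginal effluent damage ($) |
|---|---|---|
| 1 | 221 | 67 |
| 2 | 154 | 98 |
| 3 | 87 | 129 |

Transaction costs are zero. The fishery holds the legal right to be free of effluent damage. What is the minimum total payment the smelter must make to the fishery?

$165

Efficient level: marginal profit ≥ marginal effluent damage through level 2, so k* = 2.
With the fishery holding the right, the smelter must at least compensate total damage at k*: 67 + 98 = 165.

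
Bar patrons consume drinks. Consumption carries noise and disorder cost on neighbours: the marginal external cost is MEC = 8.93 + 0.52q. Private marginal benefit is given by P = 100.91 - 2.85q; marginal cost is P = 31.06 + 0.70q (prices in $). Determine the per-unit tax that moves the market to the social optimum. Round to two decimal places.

tax = $16.71 per unit

Social marginal benefit = demand − MEC = 91.98 - 3.37q.
Set SMB = MC: 91.98 - 3.37q = 31.06 + 0.70q → q* = 14.9681.
The Pigouvian tax equals MEC at q*: 8.93 + 0.52×14.9681 = 16.7134.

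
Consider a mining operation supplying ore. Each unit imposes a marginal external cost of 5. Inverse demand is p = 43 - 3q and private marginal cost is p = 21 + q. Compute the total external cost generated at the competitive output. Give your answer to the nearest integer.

28

Market equilibrium (private): 21 + q = 43 - 3q → q_m = 5.5000.
Total external cost = MEC × q_m = 5 × 5.5000 = 27.5000.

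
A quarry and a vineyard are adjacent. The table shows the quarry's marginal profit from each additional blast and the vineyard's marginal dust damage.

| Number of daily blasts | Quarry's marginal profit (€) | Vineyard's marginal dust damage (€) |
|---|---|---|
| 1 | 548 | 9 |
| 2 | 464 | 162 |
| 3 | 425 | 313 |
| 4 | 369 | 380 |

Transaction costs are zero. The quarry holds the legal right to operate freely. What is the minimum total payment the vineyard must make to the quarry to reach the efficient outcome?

Left alone the quarry would choose level 4 (marginal profit stays positive).
Efficient level: k* = 3 (marginal profit ≥ marginal dust damage through 3).
The vineyard must at least cover the quarry's forgone profit from cutting 4→3: 369 = 369.

€369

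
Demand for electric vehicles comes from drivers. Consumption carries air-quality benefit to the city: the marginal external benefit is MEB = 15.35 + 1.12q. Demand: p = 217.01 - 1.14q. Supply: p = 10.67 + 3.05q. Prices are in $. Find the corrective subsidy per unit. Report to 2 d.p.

Social marginal benefit = demand + MEB = 232.36 - 0.02q.
Set SMB = MC: 232.36 - 0.02q = 10.67 + 3.05q → q* = 72.2117.
The Pigouvian subsidy equals MEB at q*: 15.35 + 1.12×72.2117 = 96.2271.

subsidy = $96.23 per unit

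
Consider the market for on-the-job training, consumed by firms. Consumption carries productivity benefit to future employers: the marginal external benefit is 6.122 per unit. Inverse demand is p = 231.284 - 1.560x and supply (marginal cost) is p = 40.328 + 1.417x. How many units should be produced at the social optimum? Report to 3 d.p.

x* = 66.200

Social marginal benefit = demand + MEB = 237.406 - 1.560x.
Set SMB = MC: 237.406 - 1.560x = 40.328 + 1.417x → x* = 66.2002.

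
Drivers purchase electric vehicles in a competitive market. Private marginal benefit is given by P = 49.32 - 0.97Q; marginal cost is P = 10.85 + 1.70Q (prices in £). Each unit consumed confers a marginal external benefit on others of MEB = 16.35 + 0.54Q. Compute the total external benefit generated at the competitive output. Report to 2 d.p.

£291.63

Market equilibrium (private): 10.85 + 1.70Q = 49.32 - 0.97Q → Q_m = 14.4082.
Total external benefit = ∫₀^{Q_m} (16.35 + 0.54Q) dQ = 16.35×14.4082 + ½×0.54×14.4082² = 291.6251.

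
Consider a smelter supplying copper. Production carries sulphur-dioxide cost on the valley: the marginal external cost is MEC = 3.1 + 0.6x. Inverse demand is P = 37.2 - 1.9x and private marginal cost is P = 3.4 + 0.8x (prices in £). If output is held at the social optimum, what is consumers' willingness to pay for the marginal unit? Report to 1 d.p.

P = £19.5

Social marginal cost = private MC + MEC = 6.5 + 1.4x.
Set SMC = demand: 6.5 + 1.4x = 37.2 - 1.9x → x* = 9.3030.
Consumer price on the demand curve at x*: 37.2 − 1.9×9.3030 = 19.5243.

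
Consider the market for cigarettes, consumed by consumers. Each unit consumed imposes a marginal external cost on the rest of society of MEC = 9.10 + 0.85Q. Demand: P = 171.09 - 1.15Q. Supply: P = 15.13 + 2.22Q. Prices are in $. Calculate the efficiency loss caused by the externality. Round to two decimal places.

Market equilibrium (private): 15.13 + 2.22Q = 171.09 - 1.15Q → Q_m = 46.2789.
Social marginal benefit = demand − MEC = 161.99 - 2.00Q.
Set SMB = MC: 161.99 - 2.00Q = 15.13 + 2.22Q → Q* = 34.8009.
The welfare-loss triangle has base |Q_m − Q*| and height MEC(Q_m) (the vertical gap between SMB and MC is zero at Q* and MEC at Q_m).
DWL = ½ × 11.4780 × 48.4371 = 277.9805.

DWL = $277.98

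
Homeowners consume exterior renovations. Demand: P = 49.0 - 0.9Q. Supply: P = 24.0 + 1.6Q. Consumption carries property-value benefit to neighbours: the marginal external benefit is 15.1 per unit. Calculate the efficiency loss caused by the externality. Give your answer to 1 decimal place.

Market equilibrium (private): 24.0 + 1.6Q = 49.0 - 0.9Q → Q_m = 10.0000.
Social marginal benefit = demand + MEB = 64.1 - 0.9Q.
Set SMB = MC: 64.1 - 0.9Q = 24.0 + 1.6Q → Q* = 16.0400.
The welfare-loss triangle has base |Q_m − Q*| and height MEB(Q_m) (the vertical gap between SMB and MC is zero at Q* and MEB at Q_m).
DWL = ½ × 6.0400 × 15.1000 = 45.6020.

DWL = 45.6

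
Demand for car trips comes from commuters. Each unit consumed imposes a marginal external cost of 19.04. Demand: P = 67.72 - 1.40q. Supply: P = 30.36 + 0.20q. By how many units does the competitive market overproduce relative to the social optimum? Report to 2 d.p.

11.90 units

Market equilibrium (private): 30.36 + 0.20q = 67.72 - 1.40q → q_m = 23.3500.
Social marginal benefit = demand − MEC = 48.68 - 1.40q.
Set SMB = MC: 48.68 - 1.40q = 30.36 + 0.20q → q* = 11.4500.
Gap = |23.3500 − 11.4500| = 11.9000.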